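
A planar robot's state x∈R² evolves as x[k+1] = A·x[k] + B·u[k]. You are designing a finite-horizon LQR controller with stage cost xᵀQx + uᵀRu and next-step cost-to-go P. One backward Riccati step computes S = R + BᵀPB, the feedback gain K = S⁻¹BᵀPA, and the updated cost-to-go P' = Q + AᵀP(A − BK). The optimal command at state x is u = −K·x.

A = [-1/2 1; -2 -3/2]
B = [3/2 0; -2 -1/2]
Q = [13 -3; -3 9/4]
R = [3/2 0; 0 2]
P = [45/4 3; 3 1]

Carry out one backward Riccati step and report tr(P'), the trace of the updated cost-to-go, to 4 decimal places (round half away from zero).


BᵀP = [10.8750 2.5000; -1.5000 -0.5000]
S = R + BᵀPB = [3/2 0; 0 2] + [11.3125 -1.2500; -1.2500 0.2500] = [12.8125 -1.2500; -1.2500 2.2500]
BᵀPA = [-10.4375 7.1250; 1.7500 -0.7500]
K = S⁻¹·BᵀPA = [-0.7811 0.5536; 0.3438 -0.0258]
A−BK = [0.6716 0.1696; -3.3903 -0.4057]
AᵀP(A−BK) = [4.0582 -0.5519; -0.5519 0.5364]
P' = Q + AᵀP(A−BK) = [17.0582 -3.5519; -3.5519 2.7864]
tr(P') = 19.8446

19.8446


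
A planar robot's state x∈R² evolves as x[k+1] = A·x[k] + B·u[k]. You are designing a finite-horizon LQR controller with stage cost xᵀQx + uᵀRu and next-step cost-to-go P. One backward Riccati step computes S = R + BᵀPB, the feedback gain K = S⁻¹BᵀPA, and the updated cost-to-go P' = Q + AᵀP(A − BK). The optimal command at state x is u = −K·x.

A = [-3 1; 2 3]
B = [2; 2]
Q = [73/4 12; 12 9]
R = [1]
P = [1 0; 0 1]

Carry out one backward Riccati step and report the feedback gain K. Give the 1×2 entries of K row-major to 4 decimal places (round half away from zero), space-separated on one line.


-0.2222 0.8889

BᵀP = [2.0000 2.0000]
S = R + BᵀPB = [1] + [8.0000] = [9.0000]
BᵀPA = [-2.0000 8.0000]
K = S⁻¹·BᵀPA = [-0.2222 0.8889]
A−BK = [-2.5556 -0.7778; 2.4444 1.2222]
AᵀP(A−BK) = [12.5556 4.7778; 4.7778 2.8889]
P' = Q + AᵀP(A−BK) = [30.8056 16.7778; 16.7778 11.8889]
tr(P') = 42.6944


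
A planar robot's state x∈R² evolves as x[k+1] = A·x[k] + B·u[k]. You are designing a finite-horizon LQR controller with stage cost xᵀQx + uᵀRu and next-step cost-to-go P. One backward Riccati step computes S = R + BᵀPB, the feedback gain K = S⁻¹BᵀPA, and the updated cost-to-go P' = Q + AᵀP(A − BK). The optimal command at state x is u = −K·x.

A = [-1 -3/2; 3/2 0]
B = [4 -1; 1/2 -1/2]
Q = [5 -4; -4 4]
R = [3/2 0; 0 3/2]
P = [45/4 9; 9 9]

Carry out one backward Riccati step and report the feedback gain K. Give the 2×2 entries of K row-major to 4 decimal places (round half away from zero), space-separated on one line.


-0.1073 -0.3281 -0.4993 0.0309

BᵀP = [49.5000 40.5000; -15.7500 -13.5000]
S = R + BᵀPB = [3/2 0; 0 3/2] + [218.2500 -69.7500; -69.7500 22.5000] = [219.7500 -69.7500; -69.7500 24.0000]
BᵀPA = [11.2500 -74.2500; -4.5000 23.6250]
K = S⁻¹·BᵀPA = [-0.1073 -0.3281; -0.4993 0.0309]
A−BK = [-1.0702 -0.1568; 1.3040 0.1795]
AᵀP(A−BK) = [3.4601 0.4550; 0.4550 0.2228]
P' = Q + AᵀP(A−BK) = [8.4601 -3.5450; -3.5450 4.2228]
tr(P') = 12.6829


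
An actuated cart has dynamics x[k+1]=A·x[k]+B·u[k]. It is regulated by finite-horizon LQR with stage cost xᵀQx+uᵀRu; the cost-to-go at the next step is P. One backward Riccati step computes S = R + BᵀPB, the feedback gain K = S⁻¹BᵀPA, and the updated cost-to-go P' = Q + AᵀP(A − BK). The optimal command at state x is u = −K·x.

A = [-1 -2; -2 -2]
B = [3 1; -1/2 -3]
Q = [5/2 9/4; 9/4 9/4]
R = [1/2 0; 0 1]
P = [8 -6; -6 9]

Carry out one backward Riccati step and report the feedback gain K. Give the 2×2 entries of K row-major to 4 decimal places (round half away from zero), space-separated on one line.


BᵀP = [27.0000 -22.5000; 26.0000 -33.0000]
S = R + BᵀPB = [1/2 0; 0 1] + [92.2500 94.5000; 94.5000 125.0000] = [92.7500 94.5000; 94.5000 126.0000]
BᵀPA = [18.0000 -9.0000; 40.0000 14.0000]
K = S⁻¹·BᵀPA = [-0.5486 -0.8914; 0.7289 0.7797]
A−BK = [-0.0832 -0.1054; -0.0876 -0.1067]
AᵀP(A−BK) = [0.7187 0.8584; 0.8584 1.0616]
P' = Q + AᵀP(A−BK) = [3.2187 3.1084; 3.1084 3.3116]
tr(P') = 6.5303

-0.5486 -0.8914 0.7289 0.7797


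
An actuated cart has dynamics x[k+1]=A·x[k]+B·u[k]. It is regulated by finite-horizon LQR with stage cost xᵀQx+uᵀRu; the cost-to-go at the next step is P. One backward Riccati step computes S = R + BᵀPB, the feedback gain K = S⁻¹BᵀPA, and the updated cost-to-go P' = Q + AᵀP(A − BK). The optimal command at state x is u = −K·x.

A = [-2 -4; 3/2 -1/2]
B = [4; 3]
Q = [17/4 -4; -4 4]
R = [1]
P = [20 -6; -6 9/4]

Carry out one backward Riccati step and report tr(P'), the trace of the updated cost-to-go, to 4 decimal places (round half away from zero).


BᵀP = [62.0000 -17.2500]
S = R + BᵀPB = [1] + [196.2500] = [197.2500]
BᵀPA = [-149.8750 -239.3750]
K = S⁻¹·BᵀPA = [-0.7598 -1.2136]
A−BK = [1.0393 0.8542; 3.7795 3.1407]
AᵀP(A−BK) = [7.1841 6.4300; 6.4300 6.0662]
P' = Q + AᵀP(A−BK) = [11.4341 2.4300; 2.4300 10.0662]
tr(P') = 21.5003

21.5003


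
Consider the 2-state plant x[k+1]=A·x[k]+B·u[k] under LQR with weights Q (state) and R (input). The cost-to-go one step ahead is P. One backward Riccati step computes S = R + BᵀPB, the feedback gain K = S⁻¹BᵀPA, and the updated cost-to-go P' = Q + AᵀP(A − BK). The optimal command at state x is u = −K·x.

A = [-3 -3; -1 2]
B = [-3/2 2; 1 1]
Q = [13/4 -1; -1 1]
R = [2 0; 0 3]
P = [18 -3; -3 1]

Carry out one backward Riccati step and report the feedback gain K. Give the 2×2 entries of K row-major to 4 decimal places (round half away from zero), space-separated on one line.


BᵀP = [-30.0000 5.5000; 33.0000 -5.0000]
S = R + BᵀPB = [2 0; 0 3] + [50.5000 -54.5000; -54.5000 61.0000] = [52.5000 -54.5000; -54.5000 64.0000]
BᵀPA = [84.5000 101.0000; -94.0000 -109.0000]
K = S⁻¹·BᵀPA = [0.7312 1.3432; -0.8461 -0.5593]
A−BK = [-0.2110 0.1334; -0.8852 1.2162]
AᵀP(A−BK) = [3.6812 2.9250; 2.9250 5.3727]
P' = Q + AᵀP(A−BK) = [6.9312 1.9250; 1.9250 6.3727]
tr(P') = 13.3039

0.7312 1.3432 -0.8461 -0.5593


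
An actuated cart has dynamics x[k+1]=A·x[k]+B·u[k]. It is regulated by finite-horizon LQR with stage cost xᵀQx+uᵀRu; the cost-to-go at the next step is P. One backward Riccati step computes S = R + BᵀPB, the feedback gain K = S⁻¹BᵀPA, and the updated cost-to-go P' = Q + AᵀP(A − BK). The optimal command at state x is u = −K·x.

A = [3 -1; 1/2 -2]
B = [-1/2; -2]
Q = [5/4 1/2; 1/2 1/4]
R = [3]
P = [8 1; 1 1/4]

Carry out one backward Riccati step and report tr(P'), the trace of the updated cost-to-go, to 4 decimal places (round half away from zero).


BᵀP = [-6.0000 -1.0000]
S = R + BᵀPB = [3] + [5.0000] = [8.0000]
BᵀPA = [-18.5000 8.0000]
K = S⁻¹·BᵀPA = [-2.3125 1.0000]
A−BK = [1.8438 -0.5000; -4.1250 0.0000]
AᵀP(A−BK) = [32.2813 -12.2500; -12.2500 5.0000]
P' = Q + AᵀP(A−BK) = [33.5313 -11.7500; -11.7500 5.2500]
tr(P') = 38.7813

38.7813


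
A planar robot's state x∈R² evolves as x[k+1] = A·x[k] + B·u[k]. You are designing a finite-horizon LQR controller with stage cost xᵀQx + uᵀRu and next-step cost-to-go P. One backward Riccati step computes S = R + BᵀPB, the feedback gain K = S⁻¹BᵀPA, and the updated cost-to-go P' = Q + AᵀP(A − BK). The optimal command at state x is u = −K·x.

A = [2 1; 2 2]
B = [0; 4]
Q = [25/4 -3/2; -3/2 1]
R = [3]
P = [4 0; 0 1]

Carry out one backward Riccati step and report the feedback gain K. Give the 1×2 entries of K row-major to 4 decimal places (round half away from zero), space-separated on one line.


0.4211 0.4211

BᵀP = [0.0000 4.0000]
S = R + BᵀPB = [3] + [16.0000] = [19.0000]
BᵀPA = [8.0000 8.0000]
K = S⁻¹·BᵀPA = [0.4211 0.4211]
A−BK = [2.0000 1.0000; 0.3158 0.3158]
AᵀP(A−BK) = [16.6316 8.6316; 8.6316 4.6316]
P' = Q + AᵀP(A−BK) = [22.8816 7.1316; 7.1316 5.6316]
tr(P') = 28.5132


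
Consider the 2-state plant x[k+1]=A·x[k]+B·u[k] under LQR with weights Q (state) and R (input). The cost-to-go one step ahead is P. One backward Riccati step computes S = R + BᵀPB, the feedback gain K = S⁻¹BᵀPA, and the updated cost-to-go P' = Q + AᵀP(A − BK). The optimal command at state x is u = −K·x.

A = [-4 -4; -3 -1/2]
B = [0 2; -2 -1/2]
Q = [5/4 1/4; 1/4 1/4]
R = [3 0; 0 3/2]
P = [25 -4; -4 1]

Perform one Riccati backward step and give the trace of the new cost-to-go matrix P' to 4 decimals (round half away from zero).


BᵀP = [8.0000 -2.0000; 52.0000 -8.5000]
S = R + BᵀPB = [3 0; 0 3/2] + [4.0000 17.0000; 17.0000 108.2500] = [7.0000 17.0000; 17.0000 109.7500]
BᵀPA = [-26.0000 -31.0000; -182.5000 -203.7500]
K = S⁻¹·BᵀPA = [0.5196 0.1283; -1.7433 -1.8764]
A−BK = [-0.5133 -0.2473; -2.8326 -1.1815]
AᵀP(A−BK) = [8.3474 6.3991; 6.3991 5.9178]
P' = Q + AᵀP(A−BK) = [9.5974 6.6491; 6.6491 6.1678]
tr(P') = 15.7653

15.7653


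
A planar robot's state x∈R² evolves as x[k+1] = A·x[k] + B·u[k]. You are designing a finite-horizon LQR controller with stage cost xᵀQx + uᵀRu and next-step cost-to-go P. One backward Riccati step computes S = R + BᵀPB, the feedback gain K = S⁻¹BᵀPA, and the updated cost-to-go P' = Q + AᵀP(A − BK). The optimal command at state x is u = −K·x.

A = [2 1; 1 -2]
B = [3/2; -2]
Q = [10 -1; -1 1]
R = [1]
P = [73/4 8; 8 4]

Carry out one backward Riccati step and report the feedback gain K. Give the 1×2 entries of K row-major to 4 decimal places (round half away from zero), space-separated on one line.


BᵀP = [11.3750 4.0000]
S = R + BᵀPB = [1] + [9.0625] = [10.0625]
BᵀPA = [26.7500 3.3750]
K = S⁻¹·BᵀPA = [2.6584 0.3354]
A−BK = [-1.9876 0.4969; 6.3168 -1.3292]
AᵀP(A−BK) = [37.8882 -4.4720; -4.4720 1.1180]
P' = Q + AᵀP(A−BK) = [47.8882 -5.4720; -5.4720 2.1180]
tr(P') = 50.0062

2.6584 0.3354


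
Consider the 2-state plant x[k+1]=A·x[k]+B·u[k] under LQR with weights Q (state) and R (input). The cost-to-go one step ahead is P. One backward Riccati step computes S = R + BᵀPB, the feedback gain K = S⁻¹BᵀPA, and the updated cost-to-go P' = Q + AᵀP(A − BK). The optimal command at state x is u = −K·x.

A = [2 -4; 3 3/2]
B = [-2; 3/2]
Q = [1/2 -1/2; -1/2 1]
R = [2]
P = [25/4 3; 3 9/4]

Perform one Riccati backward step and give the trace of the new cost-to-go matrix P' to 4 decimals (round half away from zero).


BᵀP = [-8.0000 -2.6250]
S = R + BᵀPB = [2] + [12.0625] = [14.0625]
BᵀPA = [-23.8750 28.0625]
K = S⁻¹·BᵀPA = [-1.6978 1.9956]
A−BK = [-1.3956 -0.0089; 5.5467 -1.4933]
AᵀP(A−BK) = [40.7156 -19.2311; -19.2311 13.0622]
P' = Q + AᵀP(A−BK) = [41.2156 -19.7311; -19.7311 14.0622]
tr(P') = 55.2778

55.2778


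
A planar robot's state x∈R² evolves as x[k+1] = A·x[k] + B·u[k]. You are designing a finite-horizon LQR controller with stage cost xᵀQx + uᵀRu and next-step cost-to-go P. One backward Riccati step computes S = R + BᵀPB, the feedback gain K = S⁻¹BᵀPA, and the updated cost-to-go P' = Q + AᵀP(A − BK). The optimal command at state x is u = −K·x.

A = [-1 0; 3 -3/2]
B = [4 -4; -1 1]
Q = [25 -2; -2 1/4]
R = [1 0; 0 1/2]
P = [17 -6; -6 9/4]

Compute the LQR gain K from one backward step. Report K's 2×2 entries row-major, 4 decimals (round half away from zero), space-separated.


-0.1578 0.0407 0.3157 -0.0814

BᵀP = [74.0000 -26.2500; -74.0000 26.2500]
S = R + BᵀPB = [1 0; 0 1/2] + [322.2500 -322.2500; -322.2500 322.2500] = [323.2500 -322.2500; -322.2500 322.7500]
BᵀPA = [-152.7500 39.3750; 152.7500 -39.3750]
K = S⁻¹·BᵀPA = [-0.1578 0.0407; 0.3157 -0.0814]
A−BK = [0.8941 -0.4882; 2.5265 -1.3779]
AᵀP(A−BK) = [0.9197 -0.4801; -0.4801 0.2563]
P' = Q + AᵀP(A−BK) = [25.9197 -2.4801; -2.4801 0.5063]
tr(P') = 26.4260


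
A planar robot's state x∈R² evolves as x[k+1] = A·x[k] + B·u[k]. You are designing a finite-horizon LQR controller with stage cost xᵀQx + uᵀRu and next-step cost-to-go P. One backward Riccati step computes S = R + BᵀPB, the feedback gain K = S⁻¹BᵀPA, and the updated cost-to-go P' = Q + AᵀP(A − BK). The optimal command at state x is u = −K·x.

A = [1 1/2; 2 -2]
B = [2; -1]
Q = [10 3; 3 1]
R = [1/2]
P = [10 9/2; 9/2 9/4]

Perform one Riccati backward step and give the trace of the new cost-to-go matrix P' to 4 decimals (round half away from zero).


15.1843

BᵀP = [15.5000 6.7500]
S = R + BᵀPB = [1/2] + [24.2500] = [24.7500]
BᵀPA = [29.0000 -5.7500]
K = S⁻¹·BᵀPA = [1.1717 -0.2323]
A−BK = [-1.3434 0.9646; 3.1717 -2.2323]
AᵀP(A−BK) = [3.0202 -1.7626; -1.7626 1.1641]
P' = Q + AᵀP(A−BK) = [13.0202 1.2374; 1.2374 2.1641]
tr(P') = 15.1843


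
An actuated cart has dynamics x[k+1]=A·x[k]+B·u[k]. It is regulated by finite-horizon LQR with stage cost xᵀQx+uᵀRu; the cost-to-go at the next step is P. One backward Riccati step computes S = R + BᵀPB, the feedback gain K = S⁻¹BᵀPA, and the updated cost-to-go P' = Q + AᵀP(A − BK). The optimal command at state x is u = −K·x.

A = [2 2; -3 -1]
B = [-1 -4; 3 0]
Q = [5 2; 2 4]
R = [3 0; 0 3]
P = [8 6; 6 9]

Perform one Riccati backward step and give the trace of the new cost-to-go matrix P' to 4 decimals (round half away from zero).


BᵀP = [10.0000 21.0000; -32.0000 -24.0000]
S = R + BᵀPB = [3 0; 0 3] + [53.0000 -40.0000; -40.0000 128.0000] = [56.0000 -40.0000; -40.0000 131.0000]
BᵀPA = [-43.0000 -1.0000; 8.0000 -40.0000]
K = S⁻¹·BᵀPA = [-0.9263 -0.3018; -0.2218 -0.3975]
A−BK = [0.1867 0.1083; -0.2212 -0.0947]
AᵀP(A−BK) = [2.9451 1.2035; 1.2035 0.7986]
P' = Q + AᵀP(A−BK) = [7.9451 3.2035; 3.2035 4.7986]
tr(P') = 12.7437

12.7437


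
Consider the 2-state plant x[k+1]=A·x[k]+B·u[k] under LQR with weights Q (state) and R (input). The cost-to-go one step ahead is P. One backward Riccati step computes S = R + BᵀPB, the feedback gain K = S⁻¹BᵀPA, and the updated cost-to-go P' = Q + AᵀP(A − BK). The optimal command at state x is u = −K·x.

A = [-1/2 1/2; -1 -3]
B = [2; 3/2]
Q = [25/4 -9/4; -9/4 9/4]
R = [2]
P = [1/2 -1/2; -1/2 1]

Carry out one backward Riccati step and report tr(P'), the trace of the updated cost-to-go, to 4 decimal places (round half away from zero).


BᵀP = [0.2500 0.5000]
S = R + BᵀPB = [2] + [1.2500] = [3.2500]
BᵀPA = [-0.6250 -1.3750]
K = S⁻¹·BᵀPA = [-0.1923 -0.4231]
A−BK = [-0.1154 1.3462; -0.7115 -2.3654]
AᵀP(A−BK) = [0.5048 2.1106; 2.1106 10.0433]
P' = Q + AᵀP(A−BK) = [6.7548 -0.1394; -0.1394 12.2933]
tr(P') = 19.0481

19.0481


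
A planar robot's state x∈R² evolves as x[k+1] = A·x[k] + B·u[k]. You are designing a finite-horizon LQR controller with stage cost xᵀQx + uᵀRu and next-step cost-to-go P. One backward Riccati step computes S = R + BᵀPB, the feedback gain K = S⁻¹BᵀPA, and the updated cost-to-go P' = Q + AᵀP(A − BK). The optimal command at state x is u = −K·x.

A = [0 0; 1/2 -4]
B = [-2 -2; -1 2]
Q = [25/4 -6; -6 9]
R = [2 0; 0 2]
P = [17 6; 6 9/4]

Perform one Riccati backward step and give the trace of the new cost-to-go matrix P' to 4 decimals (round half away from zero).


17.4559

BᵀP = [-40.0000 -14.2500; -22.0000 -7.5000]
S = R + BᵀPB = [2 0; 0 2] + [94.2500 51.5000; 51.5000 29.0000] = [96.2500 51.5000; 51.5000 31.0000]
BᵀPA = [-7.1250 57.0000; -3.7500 30.0000]
K = S⁻¹·BᵀPA = [-0.0837 0.6697; 0.0181 -0.1448]
A−BK = [-0.1312 1.0498; 0.3801 -3.0407]
AᵀP(A−BK) = [0.0339 -0.2715; -0.2715 2.1719]
P' = Q + AᵀP(A−BK) = [6.2839 -6.2715; -6.2715 11.1719]
tr(P') = 17.4559


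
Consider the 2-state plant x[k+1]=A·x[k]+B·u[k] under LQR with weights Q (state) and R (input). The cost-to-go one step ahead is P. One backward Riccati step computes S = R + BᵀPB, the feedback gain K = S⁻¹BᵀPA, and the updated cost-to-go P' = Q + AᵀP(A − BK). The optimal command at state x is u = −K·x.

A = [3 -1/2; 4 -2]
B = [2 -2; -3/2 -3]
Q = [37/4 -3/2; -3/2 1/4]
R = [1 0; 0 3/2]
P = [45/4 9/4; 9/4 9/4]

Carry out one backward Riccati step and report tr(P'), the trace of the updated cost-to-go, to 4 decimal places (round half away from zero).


12.7924

BᵀP = [19.1250 1.1250; -29.2500 -11.2500]
S = R + BᵀPB = [1 0; 0 3/2] + [36.5625 -41.6250; -41.6250 92.2500] = [37.5625 -41.6250; -41.6250 93.7500]
BᵀPA = [61.8750 -11.8125; -132.7500 37.1250]
K = S⁻¹·BᵀPA = [0.1538 0.2448; -1.3477 0.5047]
A−BK = [-0.0030 0.0198; 0.1875 -0.1187]
AᵀP(A−BK) = [2.8249 -1.0242; -1.0242 0.4675]
P' = Q + AᵀP(A−BK) = [12.0749 -2.5242; -2.5242 0.7175]
tr(P') = 12.7924


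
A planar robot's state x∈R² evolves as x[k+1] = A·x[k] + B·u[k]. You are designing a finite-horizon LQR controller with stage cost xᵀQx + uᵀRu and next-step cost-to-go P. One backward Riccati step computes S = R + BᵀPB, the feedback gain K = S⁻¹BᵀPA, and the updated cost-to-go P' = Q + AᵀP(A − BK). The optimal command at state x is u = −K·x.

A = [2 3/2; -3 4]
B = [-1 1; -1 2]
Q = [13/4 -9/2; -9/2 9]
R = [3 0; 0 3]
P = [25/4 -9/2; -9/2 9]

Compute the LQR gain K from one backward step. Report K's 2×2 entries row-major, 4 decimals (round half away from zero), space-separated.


BᵀP = [-1.7500 -4.5000; -2.7500 13.5000]
S = R + BᵀPB = [3 0; 0 3] + [6.2500 -10.7500; -10.7500 24.2500] = [9.2500 -10.7500; -10.7500 27.2500]
BᵀPA = [10.0000 -20.6250; -46.0000 49.8750]
K = S⁻¹·BᵀPA = [-1.6264 -0.1896; -2.3297 1.7555]
A−BK = [2.7033 -0.4451; 0.0330 0.2995]
AᵀP(A−BK) = [69.0989 -22.3516; -22.3516 12.5975]
P' = Q + AᵀP(A−BK) = [72.3489 -26.8516; -26.8516 21.5975]
tr(P') = 93.9464

-1.6264 -0.1896 -2.3297 1.7555


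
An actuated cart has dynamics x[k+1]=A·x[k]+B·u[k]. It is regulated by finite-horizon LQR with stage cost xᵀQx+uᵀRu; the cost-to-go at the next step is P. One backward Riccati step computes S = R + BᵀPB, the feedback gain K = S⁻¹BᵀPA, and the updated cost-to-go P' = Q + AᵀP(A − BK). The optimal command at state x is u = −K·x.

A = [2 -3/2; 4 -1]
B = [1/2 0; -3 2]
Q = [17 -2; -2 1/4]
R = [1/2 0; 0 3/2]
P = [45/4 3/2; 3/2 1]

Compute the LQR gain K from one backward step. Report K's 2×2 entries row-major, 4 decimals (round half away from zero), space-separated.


1.1389 -1.1513 3.4773 -2.1238

BᵀP = [1.1250 -2.2500; 3.0000 2.0000]
S = R + BᵀPB = [1/2 0; 0 3/2] + [7.3125 -4.5000; -4.5000 4.0000] = [7.8125 -4.5000; -4.5000 5.5000]
BᵀPA = [-6.7500 0.5625; 14.0000 -6.5000]
K = S⁻¹·BᵀPA = [1.1389 -1.1513; 3.4773 -2.1238]
A−BK = [1.4305 -0.9243; 0.4622 -0.2063]
AᵀP(A−BK) = [44.0055 -27.7882; -27.7882 17.6554]
P' = Q + AᵀP(A−BK) = [61.0055 -29.7882; -29.7882 17.9054]
tr(P') = 78.9109


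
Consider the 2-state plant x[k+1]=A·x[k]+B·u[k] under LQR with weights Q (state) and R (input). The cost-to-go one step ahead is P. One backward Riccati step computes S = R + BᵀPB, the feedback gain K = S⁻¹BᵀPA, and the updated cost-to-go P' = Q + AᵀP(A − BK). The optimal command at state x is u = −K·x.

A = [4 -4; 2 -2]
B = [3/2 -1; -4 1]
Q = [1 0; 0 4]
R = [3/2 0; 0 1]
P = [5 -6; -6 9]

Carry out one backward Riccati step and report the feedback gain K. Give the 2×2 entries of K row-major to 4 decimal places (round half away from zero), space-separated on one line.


-0.3056 0.3056 -1.3843 1.3843

BᵀP = [31.5000 -45.0000; -11.0000 15.0000]
S = R + BᵀPB = [3/2 0; 0 1] + [227.2500 -76.5000; -76.5000 26.0000] = [228.7500 -76.5000; -76.5000 27.0000]
BᵀPA = [36.0000 -36.0000; -14.0000 14.0000]
K = S⁻¹·BᵀPA = [-0.3056 0.3056; -1.3843 1.3843]
A−BK = [3.0741 -3.0741; 2.1620 -2.1620]
AᵀP(A−BK) = [11.6204 -11.6204; -11.6204 11.6204]
P' = Q + AᵀP(A−BK) = [12.6204 -11.6204; -11.6204 15.6204]
tr(P') = 28.2407


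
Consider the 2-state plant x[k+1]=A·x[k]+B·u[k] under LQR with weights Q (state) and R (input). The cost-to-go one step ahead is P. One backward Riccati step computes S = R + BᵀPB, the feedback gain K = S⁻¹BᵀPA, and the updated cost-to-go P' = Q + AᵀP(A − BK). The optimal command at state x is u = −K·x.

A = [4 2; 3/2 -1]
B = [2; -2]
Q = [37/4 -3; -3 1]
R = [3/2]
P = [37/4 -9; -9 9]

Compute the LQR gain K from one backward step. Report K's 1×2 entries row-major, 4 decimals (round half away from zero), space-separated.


0.6280 0.7440

BᵀP = [36.5000 -36.0000]
S = R + BᵀPB = [3/2] + [145.0000] = [146.5000]
BᵀPA = [92.0000 109.0000]
K = S⁻¹·BᵀPA = [0.6280 0.7440]
A−BK = [2.7440 0.5119; 2.7560 0.4881]
AᵀP(A−BK) = [2.4753 1.0495; 1.0495 0.9010]
P' = Q + AᵀP(A−BK) = [11.7253 -1.9505; -1.9505 1.9010]
tr(P') = 13.6263


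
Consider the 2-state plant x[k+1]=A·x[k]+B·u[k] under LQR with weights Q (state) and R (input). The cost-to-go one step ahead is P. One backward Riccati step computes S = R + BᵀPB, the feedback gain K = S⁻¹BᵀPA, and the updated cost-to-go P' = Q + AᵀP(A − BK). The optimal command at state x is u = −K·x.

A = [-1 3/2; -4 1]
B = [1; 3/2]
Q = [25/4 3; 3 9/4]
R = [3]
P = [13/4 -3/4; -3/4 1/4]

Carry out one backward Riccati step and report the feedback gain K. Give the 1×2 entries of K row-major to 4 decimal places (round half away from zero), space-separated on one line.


-0.1370 0.6164

BᵀP = [2.1250 -0.3750]
S = R + BᵀPB = [3] + [1.5625] = [4.5625]
BᵀPA = [-0.6250 2.8125]
K = S⁻¹·BᵀPA = [-0.1370 0.6164]
A−BK = [-0.8630 0.8836; -3.7945 0.0753]
AᵀP(A−BK) = [1.1644 -0.2397; -0.2397 3.5788]
P' = Q + AᵀP(A−BK) = [7.4144 2.7603; 2.7603 5.8288]
tr(P') = 13.2432


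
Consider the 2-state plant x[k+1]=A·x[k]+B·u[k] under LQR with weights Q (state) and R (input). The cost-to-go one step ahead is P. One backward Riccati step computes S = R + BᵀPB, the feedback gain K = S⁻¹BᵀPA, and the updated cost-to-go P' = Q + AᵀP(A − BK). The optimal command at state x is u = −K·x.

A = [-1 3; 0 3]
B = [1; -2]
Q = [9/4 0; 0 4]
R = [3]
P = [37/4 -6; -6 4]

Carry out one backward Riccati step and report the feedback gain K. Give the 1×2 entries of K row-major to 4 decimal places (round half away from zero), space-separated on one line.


BᵀP = [21.2500 -14.0000]
S = R + BᵀPB = [3] + [49.2500] = [52.2500]
BᵀPA = [-21.2500 21.7500]
K = S⁻¹·BᵀPA = [-0.4067 0.4163]
A−BK = [-0.5933 2.5837; -0.8134 3.8325]
AᵀP(A−BK) = [0.6077 -0.9043; -0.9043 2.1962]
P' = Q + AᵀP(A−BK) = [2.8577 -0.9043; -0.9043 6.1962]
tr(P') = 9.0538

-0.4067 0.4163


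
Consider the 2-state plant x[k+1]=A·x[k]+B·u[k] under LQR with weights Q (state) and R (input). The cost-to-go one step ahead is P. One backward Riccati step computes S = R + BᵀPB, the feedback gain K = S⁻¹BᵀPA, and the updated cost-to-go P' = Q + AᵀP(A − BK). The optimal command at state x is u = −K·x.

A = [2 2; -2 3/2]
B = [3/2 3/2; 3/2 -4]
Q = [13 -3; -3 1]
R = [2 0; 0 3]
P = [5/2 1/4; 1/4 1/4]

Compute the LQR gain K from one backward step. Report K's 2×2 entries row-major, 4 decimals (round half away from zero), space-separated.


0.5468 0.9524 0.5202 0.1586

BᵀP = [4.1250 0.7500; 2.7500 -0.6250]
S = R + BᵀPB = [2 0; 0 3] + [7.3125 3.1875; 3.1875 6.6250] = [9.3125 3.1875; 3.1875 9.6250]
BᵀPA = [6.7500 9.3750; 6.7500 4.5625]
K = S⁻¹·BᵀPA = [0.5468 0.9524; 0.5202 0.1586]
A−BK = [0.3995 0.3334; -0.7392 0.7058]
AᵀP(A−BK) = [1.7978 1.5005; 1.5005 2.4099]
P' = Q + AᵀP(A−BK) = [14.7978 -1.4995; -1.4995 3.4099]
tr(P') = 18.2077


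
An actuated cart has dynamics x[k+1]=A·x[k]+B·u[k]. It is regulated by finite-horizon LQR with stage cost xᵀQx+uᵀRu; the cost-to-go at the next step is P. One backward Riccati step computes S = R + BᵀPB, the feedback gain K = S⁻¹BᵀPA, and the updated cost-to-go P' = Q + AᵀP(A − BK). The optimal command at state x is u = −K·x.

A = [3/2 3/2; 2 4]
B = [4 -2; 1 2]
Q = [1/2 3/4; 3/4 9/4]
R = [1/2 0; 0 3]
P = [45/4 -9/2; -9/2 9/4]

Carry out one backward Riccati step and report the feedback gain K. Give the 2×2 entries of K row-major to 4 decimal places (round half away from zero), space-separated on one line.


BᵀP = [40.5000 -15.7500; -31.5000 13.5000]
S = R + BᵀPB = [1/2 0; 0 3] + [146.2500 -112.5000; -112.5000 90.0000] = [146.7500 -112.5000; -112.5000 93.0000]
BᵀPA = [29.2500 -2.2500; -20.2500 6.7500]
K = S⁻¹·BᵀPA = [0.4459 0.5548; 0.3217 0.7438]
A−BK = [0.3597 0.7682; 0.9107 1.9576]
AᵀP(A−BK) = [0.7833 1.6445; 1.6445 3.5405]
P' = Q + AᵀP(A−BK) = [1.2833 2.3945; 2.3945 5.7905]
tr(P') = 7.0738

0.4459 0.5548 0.3217 0.7438


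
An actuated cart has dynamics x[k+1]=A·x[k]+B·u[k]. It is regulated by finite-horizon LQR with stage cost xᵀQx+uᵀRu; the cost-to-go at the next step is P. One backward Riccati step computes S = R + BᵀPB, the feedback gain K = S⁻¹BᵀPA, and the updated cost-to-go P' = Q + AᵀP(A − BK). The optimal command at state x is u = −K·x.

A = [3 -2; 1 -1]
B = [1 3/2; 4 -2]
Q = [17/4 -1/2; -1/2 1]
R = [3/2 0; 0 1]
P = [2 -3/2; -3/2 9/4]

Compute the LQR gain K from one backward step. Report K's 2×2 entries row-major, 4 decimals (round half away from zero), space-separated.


BᵀP = [-4.0000 7.5000; 6.0000 -6.7500]
S = R + BᵀPB = [3/2 0; 0 1] + [26.0000 -21.0000; -21.0000 22.5000] = [27.5000 -21.0000; -21.0000 23.5000]
BᵀPA = [-4.5000 0.5000; 11.2500 -5.2500]
K = S⁻¹·BᵀPA = [0.6358 -0.4799; 1.0469 -0.6523]
A−BK = [0.7938 -0.5417; 0.5505 -0.3849]
AᵀP(A−BK) = [2.3336 -1.5717; -1.5717 1.0656]
P' = Q + AᵀP(A−BK) = [6.5836 -2.0717; -2.0717 2.0656]
tr(P') = 8.6492

0.6358 -0.4799 1.0469 -0.6523


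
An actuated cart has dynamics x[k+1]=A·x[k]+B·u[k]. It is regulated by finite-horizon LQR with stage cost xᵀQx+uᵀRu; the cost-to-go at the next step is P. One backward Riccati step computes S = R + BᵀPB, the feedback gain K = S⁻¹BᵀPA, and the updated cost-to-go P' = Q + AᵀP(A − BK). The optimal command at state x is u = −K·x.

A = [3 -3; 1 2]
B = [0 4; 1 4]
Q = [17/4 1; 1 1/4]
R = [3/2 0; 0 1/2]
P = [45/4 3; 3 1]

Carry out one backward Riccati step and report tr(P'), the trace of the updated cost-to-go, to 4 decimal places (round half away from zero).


BᵀP = [3.0000 1.0000; 57.0000 16.0000]
S = R + BᵀPB = [3/2 0; 0 1/2] + [1.0000 16.0000; 16.0000 292.0000] = [2.5000 16.0000; 16.0000 292.5000]
BᵀPA = [10.0000 -7.0000; 187.0000 -139.0000]
K = S⁻¹·BᵀPA = [-0.1410 0.3714; 0.6470 -0.4955]
A−BK = [0.4119 -1.0179; -1.4471 3.6107]
AᵀP(A−BK) = [0.6656 -1.3000; -1.3000 2.9712]
P' = Q + AᵀP(A−BK) = [4.9156 -0.3000; -0.3000 3.2212]
tr(P') = 8.1368

8.1368


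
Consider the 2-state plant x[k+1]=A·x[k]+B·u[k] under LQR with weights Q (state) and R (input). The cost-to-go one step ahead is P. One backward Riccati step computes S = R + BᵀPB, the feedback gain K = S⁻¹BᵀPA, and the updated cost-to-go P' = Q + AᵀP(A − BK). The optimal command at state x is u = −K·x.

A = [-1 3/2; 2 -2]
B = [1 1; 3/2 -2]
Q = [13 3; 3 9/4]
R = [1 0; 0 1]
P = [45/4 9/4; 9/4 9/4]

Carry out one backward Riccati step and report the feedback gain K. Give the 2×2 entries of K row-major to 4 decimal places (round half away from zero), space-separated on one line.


BᵀP = [14.6250 5.6250; 6.7500 -2.2500]
S = R + BᵀPB = [1 0; 0 1] + [23.0625 3.3750; 3.3750 11.2500] = [24.0625 3.3750; 3.3750 12.2500]
BᵀPA = [-3.3750 10.6875; -11.2500 14.6250]
K = S⁻¹·BᵀPA = [-0.0119 0.2878; -0.9151 1.1146]
A−BK = [-0.0730 0.0976; 0.1877 -0.2026]
AᵀP(A−BK) = [0.9151 -1.1146; -1.1146 1.4357]
P' = Q + AᵀP(A−BK) = [13.9151 1.8854; 1.8854 3.6857]
tr(P') = 17.6007

-0.0119 0.2878 -0.9151 1.1146


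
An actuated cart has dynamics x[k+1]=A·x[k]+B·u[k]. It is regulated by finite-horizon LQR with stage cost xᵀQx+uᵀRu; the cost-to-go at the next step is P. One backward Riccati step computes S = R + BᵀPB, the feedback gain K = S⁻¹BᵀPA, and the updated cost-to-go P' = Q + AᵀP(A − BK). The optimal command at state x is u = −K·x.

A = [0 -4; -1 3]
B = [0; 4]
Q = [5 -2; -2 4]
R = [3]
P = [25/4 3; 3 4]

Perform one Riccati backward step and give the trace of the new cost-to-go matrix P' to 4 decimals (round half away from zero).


73.1791

BᵀP = [12.0000 16.0000]
S = R + BᵀPB = [3] + [64.0000] = [67.0000]
BᵀPA = [-16.0000 0.0000]
K = S⁻¹·BᵀPA = [-0.2388 0.0000]
A−BK = [0.0000 -4.0000; -0.0448 3.0000]
AᵀP(A−BK) = [0.1791 0.0000; 0.0000 64.0000]
P' = Q + AᵀP(A−BK) = [5.1791 -2.0000; -2.0000 68.0000]
tr(P') = 73.1791


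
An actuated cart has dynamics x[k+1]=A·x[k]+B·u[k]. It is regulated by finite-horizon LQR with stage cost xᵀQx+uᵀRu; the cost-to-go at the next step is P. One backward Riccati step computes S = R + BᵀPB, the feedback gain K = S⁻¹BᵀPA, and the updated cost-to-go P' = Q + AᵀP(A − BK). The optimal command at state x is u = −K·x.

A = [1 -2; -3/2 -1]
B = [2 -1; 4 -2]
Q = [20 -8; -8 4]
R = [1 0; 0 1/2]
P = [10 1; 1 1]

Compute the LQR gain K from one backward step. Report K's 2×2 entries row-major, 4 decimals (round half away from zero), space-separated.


0.1376 -0.4954 -0.1376 0.4954

BᵀP = [24.0000 6.0000; -12.0000 -3.0000]
S = R + BᵀPB = [1 0; 0 1/2] + [72.0000 -36.0000; -36.0000 18.0000] = [73.0000 -36.0000; -36.0000 18.5000]
BᵀPA = [15.0000 -54.0000; -7.5000 27.0000]
K = S⁻¹·BᵀPA = [0.1376 -0.4954; -0.1376 0.4954]
A−BK = [0.5872 -0.5138; -2.3257 1.9725]
AᵀP(A−BK) = [6.1537 -5.3532; -5.3532 4.8716]
P' = Q + AᵀP(A−BK) = [26.1537 -13.3532; -13.3532 8.8716]
tr(P') = 35.0252


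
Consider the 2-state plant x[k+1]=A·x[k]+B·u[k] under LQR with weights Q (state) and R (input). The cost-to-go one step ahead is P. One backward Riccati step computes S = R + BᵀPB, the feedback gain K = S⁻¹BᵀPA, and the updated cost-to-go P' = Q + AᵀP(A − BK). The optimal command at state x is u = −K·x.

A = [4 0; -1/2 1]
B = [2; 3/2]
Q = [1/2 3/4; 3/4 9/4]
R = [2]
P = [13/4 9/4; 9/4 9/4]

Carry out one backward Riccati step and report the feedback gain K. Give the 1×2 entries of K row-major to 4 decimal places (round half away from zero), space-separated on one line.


BᵀP = [9.8750 7.8750]
S = R + BᵀPB = [2] + [31.5625] = [33.5625]
BᵀPA = [35.5625 7.8750]
K = S⁻¹·BᵀPA = [1.0596 0.2346]
A−BK = [1.8808 -0.4693; -2.0894 0.6480]
AᵀP(A−BK) = [5.8808 -0.4693; -0.4693 0.4022]
P' = Q + AᵀP(A−BK) = [6.3808 0.2807; 0.2807 2.6522]
tr(P') = 9.0331

1.0596 0.2346


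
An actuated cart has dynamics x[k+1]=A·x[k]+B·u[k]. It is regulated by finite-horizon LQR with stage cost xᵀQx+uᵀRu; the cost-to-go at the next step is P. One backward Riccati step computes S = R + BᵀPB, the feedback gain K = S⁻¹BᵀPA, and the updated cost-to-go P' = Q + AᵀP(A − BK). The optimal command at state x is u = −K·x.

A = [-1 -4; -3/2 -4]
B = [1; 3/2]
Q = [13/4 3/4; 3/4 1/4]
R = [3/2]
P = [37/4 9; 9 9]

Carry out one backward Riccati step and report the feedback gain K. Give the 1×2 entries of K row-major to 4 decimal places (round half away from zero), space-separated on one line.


-0.9741 -3.1207

BᵀP = [22.7500 22.5000]
S = R + BᵀPB = [3/2] + [56.5000] = [58.0000]
BᵀPA = [-56.5000 -181.0000]
K = S⁻¹·BᵀPA = [-0.9741 -3.1207]
A−BK = [-0.0259 -0.8793; -0.0388 0.6810]
AᵀP(A−BK) = [1.4612 4.6810; 4.6810 15.1552]
P' = Q + AᵀP(A−BK) = [4.7112 5.4310; 5.4310 15.4052]
tr(P') = 20.1164


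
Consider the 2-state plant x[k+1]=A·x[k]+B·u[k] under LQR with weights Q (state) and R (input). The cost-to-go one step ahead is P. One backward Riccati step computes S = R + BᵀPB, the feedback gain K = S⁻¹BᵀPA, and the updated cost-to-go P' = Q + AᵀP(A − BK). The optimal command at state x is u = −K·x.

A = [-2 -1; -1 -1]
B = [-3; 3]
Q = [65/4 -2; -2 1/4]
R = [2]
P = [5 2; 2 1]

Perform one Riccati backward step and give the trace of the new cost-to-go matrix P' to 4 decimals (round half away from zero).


26.2500

BᵀP = [-9.0000 -3.0000]
S = R + BᵀPB = [2] + [18.0000] = [20.0000]
BᵀPA = [21.0000 12.0000]
K = S⁻¹·BᵀPA = [1.0500 0.6000]
A−BK = [1.1500 0.8000; -4.1500 -2.8000]
AᵀP(A−BK) = [6.9500 4.4000; 4.4000 2.8000]
P' = Q + AᵀP(A−BK) = [23.2000 2.4000; 2.4000 3.0500]
tr(P') = 26.2500


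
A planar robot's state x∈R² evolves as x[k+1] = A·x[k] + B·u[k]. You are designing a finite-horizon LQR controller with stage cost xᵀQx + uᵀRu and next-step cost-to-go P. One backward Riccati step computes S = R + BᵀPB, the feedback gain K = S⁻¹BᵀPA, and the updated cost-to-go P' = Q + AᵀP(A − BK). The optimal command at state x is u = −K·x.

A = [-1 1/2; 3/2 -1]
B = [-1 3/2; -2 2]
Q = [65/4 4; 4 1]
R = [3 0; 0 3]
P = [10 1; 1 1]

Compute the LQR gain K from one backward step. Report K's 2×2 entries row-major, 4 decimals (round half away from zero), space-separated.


BᵀP = [-12.0000 -3.0000; 17.0000 3.5000]
S = R + BᵀPB = [3 0; 0 3] + [18.0000 -24.0000; -24.0000 32.5000] = [21.0000 -24.0000; -24.0000 35.5000]
BᵀPA = [7.5000 -3.0000; -11.7500 5.0000]
K = S⁻¹·BᵀPA = [-0.0929 0.0796; -0.3938 0.1947]
A−BK = [-0.5022 0.2876; 2.1018 -1.2301]
AᵀP(A−BK) = [5.3197 -3.0597; -3.0597 1.7655]
P' = Q + AᵀP(A−BK) = [21.5697 0.9403; 0.9403 2.7655]
tr(P') = 24.3352

-0.0929 0.0796 -0.3938 0.1947


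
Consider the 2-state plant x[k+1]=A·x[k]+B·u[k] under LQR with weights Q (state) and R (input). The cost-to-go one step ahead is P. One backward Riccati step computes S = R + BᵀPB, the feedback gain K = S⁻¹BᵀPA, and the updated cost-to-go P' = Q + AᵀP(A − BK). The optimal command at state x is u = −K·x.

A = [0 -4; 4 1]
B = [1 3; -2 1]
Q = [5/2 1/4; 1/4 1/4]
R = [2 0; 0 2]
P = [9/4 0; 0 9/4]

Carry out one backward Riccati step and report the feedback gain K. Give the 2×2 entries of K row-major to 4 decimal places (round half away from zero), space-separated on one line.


BᵀP = [2.2500 -4.5000; 6.7500 2.2500]
S = R + BᵀPB = [2 0; 0 2] + [11.2500 2.2500; 2.2500 22.5000] = [13.2500 2.2500; 2.2500 24.5000]
BᵀPA = [-18.0000 -13.5000; 9.0000 -24.7500]
K = S⁻¹·BᵀPA = [-1.4434 -0.8607; 0.4999 -0.9312]
A−BK = [-0.0563 -0.3458; 0.6133 0.2097]
AᵀP(A−BK) = [5.5200 1.8870; 1.8870 3.5838]
P' = Q + AᵀP(A−BK) = [8.0200 2.1370; 2.1370 3.8338]
tr(P') = 11.8539

-1.4434 -0.8607 0.4999 -0.9312


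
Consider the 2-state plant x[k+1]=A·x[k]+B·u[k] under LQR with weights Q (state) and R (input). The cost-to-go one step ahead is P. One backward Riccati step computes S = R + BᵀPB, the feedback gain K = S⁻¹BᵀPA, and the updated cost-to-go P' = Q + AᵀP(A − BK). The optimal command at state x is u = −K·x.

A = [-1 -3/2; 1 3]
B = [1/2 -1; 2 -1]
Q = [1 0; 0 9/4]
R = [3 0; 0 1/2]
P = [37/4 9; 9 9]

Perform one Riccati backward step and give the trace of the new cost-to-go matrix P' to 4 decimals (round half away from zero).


4.8189

BᵀP = [22.6250 22.5000; -18.2500 -18.0000]
S = R + BᵀPB = [3 0; 0 1/2] + [56.3125 -45.1250; -45.1250 36.2500] = [59.3125 -45.1250; -45.1250 36.7500]
BᵀPA = [-0.1250 33.5625; 0.2500 -26.6250]
K = S⁻¹·BᵀPA = [0.0466 0.2228; 0.0640 -0.4509]
A−BK = [-0.9593 -2.0623; 0.9708 2.1035]
AᵀP(A−BK) = [0.2398 0.5156; 0.5156 1.3291]
P' = Q + AᵀP(A−BK) = [1.2398 0.5156; 0.5156 3.5791]
tr(P') = 4.8189


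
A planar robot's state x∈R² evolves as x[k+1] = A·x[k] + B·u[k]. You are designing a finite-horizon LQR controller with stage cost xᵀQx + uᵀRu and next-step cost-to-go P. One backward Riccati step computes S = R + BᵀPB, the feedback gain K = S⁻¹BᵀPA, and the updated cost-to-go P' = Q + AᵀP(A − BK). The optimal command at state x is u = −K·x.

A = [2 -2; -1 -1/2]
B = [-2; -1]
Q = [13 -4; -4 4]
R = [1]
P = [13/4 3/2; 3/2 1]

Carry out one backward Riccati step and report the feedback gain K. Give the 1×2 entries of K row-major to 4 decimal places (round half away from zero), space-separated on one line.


-0.5714 0.8571

BᵀP = [-8.0000 -4.0000]
S = R + BᵀPB = [1] + [20.0000] = [21.0000]
BᵀPA = [-12.0000 18.0000]
K = S⁻¹·BᵀPA = [-0.5714 0.8571]
A−BK = [0.8571 -0.2857; -1.5714 0.3571]
AᵀP(A−BK) = [1.1429 -0.7143; -0.7143 0.8214]
P' = Q + AᵀP(A−BK) = [14.1429 -4.7143; -4.7143 4.8214]
tr(P') = 18.9643


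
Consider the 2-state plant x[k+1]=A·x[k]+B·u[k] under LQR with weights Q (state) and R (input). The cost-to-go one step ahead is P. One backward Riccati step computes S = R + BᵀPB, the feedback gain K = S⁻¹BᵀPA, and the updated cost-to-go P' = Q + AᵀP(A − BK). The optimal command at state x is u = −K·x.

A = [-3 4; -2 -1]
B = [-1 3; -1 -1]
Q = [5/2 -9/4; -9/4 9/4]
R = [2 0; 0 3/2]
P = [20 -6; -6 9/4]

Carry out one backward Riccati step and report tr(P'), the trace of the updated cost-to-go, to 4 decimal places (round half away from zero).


10.2415

BᵀP = [-14.0000 3.7500; 66.0000 -20.2500]
S = R + BᵀPB = [2 0; 0 3/2] + [10.2500 -45.7500; -45.7500 218.2500] = [12.2500 -45.7500; -45.7500 219.7500]
BᵀPA = [34.5000 -59.7500; -157.5000 284.2500]
K = S⁻¹·BᵀPA = [0.6274 -0.2098; -0.5861 1.2498]
A−BK = [-0.6143 0.0407; -1.9587 0.0401]
AᵀP(A−BK) = [3.0432 -1.4126; -1.4126 2.4483]
P' = Q + AᵀP(A−BK) = [5.5432 -3.6626; -3.6626 4.6983]
tr(P') = 10.2415


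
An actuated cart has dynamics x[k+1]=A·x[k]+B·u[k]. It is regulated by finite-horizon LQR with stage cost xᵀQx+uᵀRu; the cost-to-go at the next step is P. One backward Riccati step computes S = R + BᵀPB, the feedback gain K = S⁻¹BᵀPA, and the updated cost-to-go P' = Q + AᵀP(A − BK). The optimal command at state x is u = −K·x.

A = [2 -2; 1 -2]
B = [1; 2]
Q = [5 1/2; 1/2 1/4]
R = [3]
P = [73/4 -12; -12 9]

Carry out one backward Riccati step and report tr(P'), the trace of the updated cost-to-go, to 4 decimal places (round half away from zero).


BᵀP = [-5.7500 6.0000]
S = R + BᵀPB = [3] + [6.2500] = [9.2500]
BᵀPA = [-5.5000 -0.5000]
K = S⁻¹·BᵀPA = [-0.5946 -0.0541]
A−BK = [2.5946 -1.9459; 2.1892 -1.8919]
AᵀP(A−BK) = [30.7297 -19.2973; -19.2973 12.9730]
P' = Q + AᵀP(A−BK) = [35.7297 -18.7973; -18.7973 13.2230]
tr(P') = 48.9527

48.9527


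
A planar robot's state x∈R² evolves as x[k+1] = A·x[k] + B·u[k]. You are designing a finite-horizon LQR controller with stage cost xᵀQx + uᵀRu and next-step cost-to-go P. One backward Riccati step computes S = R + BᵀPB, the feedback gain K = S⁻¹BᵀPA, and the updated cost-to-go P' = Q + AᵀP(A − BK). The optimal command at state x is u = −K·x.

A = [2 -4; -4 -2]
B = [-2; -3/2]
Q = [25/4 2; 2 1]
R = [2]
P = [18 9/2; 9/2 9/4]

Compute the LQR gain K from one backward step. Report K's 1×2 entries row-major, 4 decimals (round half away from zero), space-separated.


BᵀP = [-42.7500 -12.3750]
S = R + BᵀPB = [2] + [104.0625] = [106.0625]
BᵀPA = [-36.0000 195.7500]
K = S⁻¹·BᵀPA = [-0.3394 1.8456]
A−BK = [1.3212 -0.3088; -4.5091 0.7684]
AᵀP(A−BK) = [23.7808 -5.5580; -5.5580 7.7219]
P' = Q + AᵀP(A−BK) = [30.0308 -3.5580; -3.5580 8.7219]
tr(P') = 38.7527

-0.3394 1.8456


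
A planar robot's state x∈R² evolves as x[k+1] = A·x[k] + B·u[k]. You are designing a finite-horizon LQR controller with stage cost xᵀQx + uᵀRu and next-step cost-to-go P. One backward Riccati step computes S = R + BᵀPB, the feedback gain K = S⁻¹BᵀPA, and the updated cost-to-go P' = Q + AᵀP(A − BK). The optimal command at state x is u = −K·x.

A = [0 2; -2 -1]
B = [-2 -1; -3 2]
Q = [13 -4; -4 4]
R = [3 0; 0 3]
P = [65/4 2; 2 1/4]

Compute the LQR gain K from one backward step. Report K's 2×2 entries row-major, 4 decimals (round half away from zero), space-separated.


0.0937 -0.6954 0.0231 -0.2312

BᵀP = [-38.5000 -4.7500; -12.2500 -1.5000]
S = R + BᵀPB = [3 0; 0 3] + [91.2500 29.0000; 29.0000 9.2500] = [94.2500 29.0000; 29.0000 12.2500]
BᵀPA = [9.5000 -72.2500; 3.0000 -23.0000]
K = S⁻¹·BᵀPA = [0.0937 -0.6954; 0.0231 -0.2312]
A−BK = [0.2105 0.3779; -1.7652 -2.6239]
AᵀP(A−BK) = [0.0407 -0.1997; -0.1997 1.6869]
P' = Q + AᵀP(A−BK) = [13.0407 -4.1997; -4.1997 5.6869]
tr(P') = 18.7275


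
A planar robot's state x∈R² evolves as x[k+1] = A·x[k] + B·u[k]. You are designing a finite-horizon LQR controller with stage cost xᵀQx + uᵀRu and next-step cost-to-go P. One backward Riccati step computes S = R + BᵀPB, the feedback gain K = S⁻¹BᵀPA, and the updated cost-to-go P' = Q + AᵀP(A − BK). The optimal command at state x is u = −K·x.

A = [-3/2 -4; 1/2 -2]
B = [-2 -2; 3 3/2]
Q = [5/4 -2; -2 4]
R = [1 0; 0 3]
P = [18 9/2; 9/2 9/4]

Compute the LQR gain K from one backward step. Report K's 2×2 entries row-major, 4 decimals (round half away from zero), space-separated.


0.0627 -0.9255 0.7247 3.1430

BᵀP = [-22.5000 -2.2500; -29.2500 -5.6250]
S = R + BᵀPB = [1 0; 0 3] + [38.2500 41.6250; 41.6250 50.0625] = [39.2500 41.6250; 41.6250 53.0625]
BᵀPA = [32.6250 94.5000; 41.0625 128.2500]
K = S⁻¹·BᵀPA = [0.0627 -0.9255; 0.7247 3.1430]
A−BK = [0.0747 0.4349; -0.7750 -3.9379]
AᵀP(A−BK) = [2.5103 11.3862; 11.3862 53.3733]
P' = Q + AᵀP(A−BK) = [3.7603 9.3862; 9.3862 57.3733]
tr(P') = 61.1336
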